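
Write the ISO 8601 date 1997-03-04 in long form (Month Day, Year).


ISO 1997-03-04 parses as year=1997, month=03, day=04
Month 3 -> March

March 4, 1997


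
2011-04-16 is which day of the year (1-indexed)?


Date: April 16, 2011
Days in months 1 through 3: 90
Plus 16 days in April

Day of year: 106


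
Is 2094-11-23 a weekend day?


Anchor: Jan 1, 2094. With p = 2094 - 1 = 2093: (p + p//4 - p//100 + p//400) mod 7 = (2093 + 523 - 20 + 5) mod 7 = 2601 mod 7 = 4 -> Friday (Mon=0 ... Sun=6)
Day of year: 327; offset = 326
Weekday index = (4 + 326) mod 7 = 1 -> Tuesday
Weekend days: Saturday, Sunday

No


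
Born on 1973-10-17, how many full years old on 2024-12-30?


Birth: 1973-10-17
Reference: 2024-12-30
Year difference: 2024 - 1973 = 51

51 years old


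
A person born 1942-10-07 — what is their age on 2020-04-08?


Birth: 1942-10-07
Reference: 2020-04-08
Year difference: 2020 - 1942 = 78
Birthday not yet reached in 2020, subtract 1

77 years old


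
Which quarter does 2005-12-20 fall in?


Month: December (month 12)
Q1: Jan-Mar, Q2: Apr-Jun, Q3: Jul-Sep, Q4: Oct-Dec

Q4


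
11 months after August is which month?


August is month 8
8 + 11 = 19; wrap: 19 - 12 = 7

July


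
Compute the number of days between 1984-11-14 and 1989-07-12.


From 1984-11-14 to 1989-07-12
1984-11-14: days before November = 31 + 29 + 31 + 30 + 31 + 30 + 31 + 31 + 30 + 31 = 305 (1984 is a leap year); day of year = 305 + 14 = 319
1989-07-12: days before July = 31 + 28 + 31 + 30 + 31 + 30 = 181 (1989 is not a leap year); day of year = 181 + 12 = 193
Rest of 1984: 366 - 319 = 47
Full years 1985 (365), 1986 (365), 1987 (365), 1988 (366): 1461
Total = 47 + 1461 + 193 = 1701

1701 days


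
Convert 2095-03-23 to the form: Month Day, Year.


ISO 2095-03-23 parses as year=2095, month=03, day=23
Month 3 -> March

March 23, 2095


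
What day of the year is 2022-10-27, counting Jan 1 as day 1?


Date: October 27, 2022
Days in months 1 through 9: 273
Plus 27 days in October

Day of year: 300


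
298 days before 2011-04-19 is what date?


Start: 2011-04-19, subtract 298 days
Back 19 days from April 19 reaches March 31, 2011 -> 279 left
March 2011 has 31 days -> back to February 28, 2011 -> 248 left
February 2011 has 28 days -> back to January 31, 2011 -> 220 left
January 2011 has 31 days -> back to December 31, 2010 -> 189 left
December 2010 has 31 days -> back to November 30, 2010 -> 158 left
November 2010 has 30 days -> back to October 31, 2010 -> 128 left
October 2010 has 31 days -> back to September 30, 2010 -> 97 left
September 2010 has 30 days -> back to August 31, 2010 -> 67 left
August 2010 has 31 days -> back to July 31, 2010 -> 36 left
July 2010 has 31 days -> back to June 30, 2010 -> 5 left
June 2010: 30 - 5 = 25 -> lands on June 25

Result: 2010-06-25


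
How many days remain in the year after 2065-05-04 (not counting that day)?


Day of year: 124 of 365
Remaining = 365 - 124

241 days


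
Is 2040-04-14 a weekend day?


Anchor: Jan 1, 2040. With p = 2040 - 1 = 2039: (p + p//4 - p//100 + p//400) mod 7 = (2039 + 509 - 20 + 5) mod 7 = 2533 mod 7 = 6 -> Sunday (Mon=0 ... Sun=6)
Day of year: 105; offset = 104
Weekday index = (6 + 104) mod 7 = 5 -> Saturday
Weekend days: Saturday, Sunday

Yes


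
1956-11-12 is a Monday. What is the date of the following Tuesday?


Current: Monday
Target: Tuesday
Days ahead: 1

Next Tuesday: 1956-11-13


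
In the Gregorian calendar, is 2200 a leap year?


Gregorian leap year rule: divisible by 4, but not by 100, unless also by 400.
2200 is divisible by 100 but not 400 -> not a leap year

No


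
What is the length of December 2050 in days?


December 2050

31 days


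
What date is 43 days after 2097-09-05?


Start: 2097-09-05, add 43 days
September 2097 has 30 days: 30 - 5 = 25 days to September 30 -> 18 left
October 2097: 18 <= 31 -> lands on October 18

Result: 2097-10-18


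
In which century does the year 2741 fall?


Century = (year - 1) // 100 + 1
= (2741 - 1) // 100 + 1
= 2740 // 100 + 1
= 27 + 1

28th century


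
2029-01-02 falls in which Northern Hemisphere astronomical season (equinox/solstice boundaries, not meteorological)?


Date: January 2
Astronomical Winter (approx.; exact equinox/solstice day varies by year): December 21 to March 19
January 2 falls within the Winter window

Winter


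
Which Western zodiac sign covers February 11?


Date: February 11
Conventional tropical zodiac dates: Aquarius from January 20 onward; Pisces starts February 19
February 11 falls within the Aquarius range

Aquarius


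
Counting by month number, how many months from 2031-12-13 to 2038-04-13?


From December 2031 to April 2038
7 years * 12 = 84 months, minus 8 months = 76

76 months


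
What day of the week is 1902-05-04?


Date: May 4, 1902
Anchor: Jan 1, 1902. With p = 1902 - 1 = 1901: (p + p//4 - p//100 + p//400) mod 7 = (1901 + 475 - 19 + 4) mod 7 = 2361 mod 7 = 2 -> Wednesday (Mon=0 ... Sun=6)
Days before May (Jan-Apr): 120; offset = 120 + 4 - 1 = 123
Weekday index = (2 + 123) mod 7 = 6

Day of the week: Sunday


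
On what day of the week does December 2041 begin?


Target: December 1, 2041
Anchor: Jan 1, 2041. With p = 2041 - 1 = 2040: (p + p//4 - p//100 + p//400) mod 7 = (2040 + 510 - 20 + 5) mod 7 = 2535 mod 7 = 1 -> Tuesday (Mon=0 ... Sun=6)
Days before December (Jan-Nov): 334 days
Weekday index = (1 + 334) mod 7 = 6

Sunday


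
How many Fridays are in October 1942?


October 1942 has 31 days
Anchor: Jan 1, 1942. With p = 1942 - 1 = 1941: (p + p//4 - p//100 + p//400) mod 7 = (1941 + 485 - 19 + 4) mod 7 = 2411 mod 7 = 3 -> Thursday (Mon=0 ... Sun=6)
Days before October (Jan-Sep): 273; October 1 index = (3 + 273) mod 7 = 3 -> Thursday
First Friday is October 2
Fridays: 2, 9, 16, 23, 30

5 Fridays


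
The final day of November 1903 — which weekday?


November 1903 has 30 days
Anchor: Jan 1, 1903. With p = 1903 - 1 = 1902: (p + p//4 - p//100 + p//400) mod 7 = (1902 + 475 - 19 + 4) mod 7 = 2362 mod 7 = 3 -> Thursday (Mon=0 ... Sun=6)
Days before November (Jan-Oct): 304; November 1 index = (3 + 304) mod 7 = 6 -> Sunday
Last day offset: 30 - 1 = 29 days
Weekday index = (6 + 29) mod 7 = 0

Monday, November 30


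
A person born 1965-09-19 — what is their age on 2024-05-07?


Birth: 1965-09-19
Reference: 2024-05-07
Year difference: 2024 - 1965 = 59
Birthday not yet reached in 2024, subtract 1

58 years old


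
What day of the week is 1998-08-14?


Date: August 14, 1998
Anchor: Jan 1, 1998. With p = 1998 - 1 = 1997: (p + p//4 - p//100 + p//400) mod 7 = (1997 + 499 - 19 + 4) mod 7 = 2481 mod 7 = 3 -> Thursday (Mon=0 ... Sun=6)
Days before August (Jan-Jul): 212; offset = 212 + 14 - 1 = 225
Weekday index = (3 + 225) mod 7 = 4

Day of the week: Friday


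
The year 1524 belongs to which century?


Century = (year - 1) // 100 + 1
= (1524 - 1) // 100 + 1
= 1523 // 100 + 1
= 15 + 1

16th century


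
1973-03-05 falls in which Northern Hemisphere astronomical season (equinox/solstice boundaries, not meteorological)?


Date: March 5
Astronomical Winter (approx.; exact equinox/solstice day varies by year): December 21 to March 19
March 5 falls within the Winter window

Winter


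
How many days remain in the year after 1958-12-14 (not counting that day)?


Day of year: 348 of 365
Remaining = 365 - 348

17 days


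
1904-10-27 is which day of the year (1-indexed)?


Date: October 27, 1904
Days in months 1 through 9: 274
Plus 27 days in October

Day of year: 301


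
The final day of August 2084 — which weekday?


August 2084 has 31 days
Anchor: Jan 1, 2084. With p = 2084 - 1 = 2083: (p + p//4 - p//100 + p//400) mod 7 = (2083 + 520 - 20 + 5) mod 7 = 2588 mod 7 = 5 -> Saturday (Mon=0 ... Sun=6)
Days before August (Jan-Jul): 213; August 1 index = (5 + 213) mod 7 = 1 -> Tuesday
Last day offset: 31 - 1 = 30 days
Weekday index = (1 + 30) mod 7 = 3

Thursday, August 31


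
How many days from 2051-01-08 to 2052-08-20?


From 2051-01-08 to 2052-08-20
2051-01-08: day of year = 8
2052-08-20: days before August = 31 + 29 + 31 + 30 + 31 + 30 + 31 = 213 (2052 is a leap year); day of year = 213 + 20 = 233
Rest of 2051: 365 - 8 = 357
Total = 357 + 233 = 590

590 days


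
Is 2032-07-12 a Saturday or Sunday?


Anchor: Jan 1, 2032. With p = 2032 - 1 = 2031: (p + p//4 - p//100 + p//400) mod 7 = (2031 + 507 - 20 + 5) mod 7 = 2523 mod 7 = 3 -> Thursday (Mon=0 ... Sun=6)
Day of year: 194; offset = 193
Weekday index = (3 + 193) mod 7 = 0 -> Monday
Weekend days: Saturday, Sunday

No


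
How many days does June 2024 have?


June 2024

30 days


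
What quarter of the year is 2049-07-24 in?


Month: July (month 7)
Q1: Jan-Mar, Q2: Apr-Jun, Q3: Jul-Sep, Q4: Oct-Dec

Q3


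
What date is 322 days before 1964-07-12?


Start: 1964-07-12, subtract 322 days
Back 12 days from July 12 reaches June 30, 1964 -> 310 left
June 1964 has 30 days -> back to May 31, 1964 -> 280 left
May 1964 has 31 days -> back to April 30, 1964 -> 249 left
April 1964 has 30 days -> back to March 31, 1964 -> 219 left
March 1964 has 31 days -> back to February 29, 1964 -> 188 left
February 1964 has 29 days -> back to January 31, 1964 -> 159 left
January 1964 has 31 days -> back to December 31, 1963 -> 128 left
December 1963 has 31 days -> back to November 30, 1963 -> 97 left
November 1963 has 30 days -> back to October 31, 1963 -> 67 left
October 1963 has 31 days -> back to September 30, 1963 -> 36 left
September 1963 has 30 days -> back to August 31, 1963 -> 6 left
August 1963: 31 - 6 = 25 -> lands on August 25

Result: 1963-08-25


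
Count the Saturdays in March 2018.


March 2018 has 31 days
Anchor: Jan 1, 2018. With p = 2018 - 1 = 2017: (p + p//4 - p//100 + p//400) mod 7 = (2017 + 504 - 20 + 5) mod 7 = 2506 mod 7 = 0 -> Monday (Mon=0 ... Sun=6)
Days before March (Jan-Feb): 59; March 1 index = (0 + 59) mod 7 = 3 -> Thursday
First Saturday is March 3
Saturdays: 3, 10, 17, 24, 31

5 Saturdays


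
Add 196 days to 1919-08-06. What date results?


Start: 1919-08-06, add 196 days
August 1919 has 31 days: 31 - 6 = 25 days to August 31 -> 171 left
September 1919 has 30 days -> 141 left
October 1919 has 31 days -> 110 left
November 1919 has 30 days -> 80 left
December 1919 has 31 days -> 49 left
January 1920 has 31 days -> 18 left
February 1920: 18 <= 29 -> lands on February 18

Result: 1920-02-18


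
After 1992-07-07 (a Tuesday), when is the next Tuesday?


Current: Tuesday
Target: Tuesday
Days ahead: 7

Next Tuesday: 1992-07-14


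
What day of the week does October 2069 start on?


Target: October 1, 2069
Anchor: Jan 1, 2069. With p = 2069 - 1 = 2068: (p + p//4 - p//100 + p//400) mod 7 = (2068 + 517 - 20 + 5) mod 7 = 2570 mod 7 = 1 -> Tuesday (Mon=0 ... Sun=6)
Days before October (Jan-Sep): 273 days
Weekday index = (1 + 273) mod 7 = 1

Tuesday


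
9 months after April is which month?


April is month 4
4 + 9 = 13; wrap: 13 - 12 = 1

January


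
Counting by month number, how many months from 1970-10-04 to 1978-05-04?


From October 1970 to May 1978
8 years * 12 = 96 months, minus 5 months = 91

91 months


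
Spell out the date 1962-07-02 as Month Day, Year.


ISO 1962-07-02 parses as year=1962, month=07, day=02
Month 7 -> July

July 2, 1962


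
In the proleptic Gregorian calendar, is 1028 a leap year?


Gregorian leap year rule: divisible by 4, but not by 100, unless also by 400.
1028 is divisible by 4 but not 100 -> leap year

Yes


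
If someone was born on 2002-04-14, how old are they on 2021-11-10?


Birth: 2002-04-14
Reference: 2021-11-10
Year difference: 2021 - 2002 = 19

19 years old


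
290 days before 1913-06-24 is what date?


Start: 1913-06-24, subtract 290 days
Back 24 days from June 24 reaches May 31, 1913 -> 266 left
May 1913 has 31 days -> back to April 30, 1913 -> 235 left
April 1913 has 30 days -> back to March 31, 1913 -> 205 left
March 1913 has 31 days -> back to February 28, 1913 -> 174 left
February 1913 has 28 days -> back to January 31, 1913 -> 146 left
January 1913 has 31 days -> back to December 31, 1912 -> 115 left
December 1912 has 31 days -> back to November 30, 1912 -> 84 left
November 1912 has 30 days -> back to October 31, 1912 -> 54 left
October 1912 has 31 days -> back to September 30, 1912 -> 23 left
September 1912: 30 - 23 = 7 -> lands on September 7

Result: 1912-09-07


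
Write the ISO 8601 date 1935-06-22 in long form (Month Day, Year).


ISO 1935-06-22 parses as year=1935, month=06, day=22
Month 6 -> June

June 22, 1935


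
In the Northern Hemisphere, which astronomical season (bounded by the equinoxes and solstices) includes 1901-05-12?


Date: May 12
Astronomical Spring (approx.; exact equinox/solstice day varies by year): March 20 to June 20
May 12 falls within the Spring window

Spring


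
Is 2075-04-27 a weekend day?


Anchor: Jan 1, 2075. With p = 2075 - 1 = 2074: (p + p//4 - p//100 + p//400) mod 7 = (2074 + 518 - 20 + 5) mod 7 = 2577 mod 7 = 1 -> Tuesday (Mon=0 ... Sun=6)
Day of year: 117; offset = 116
Weekday index = (1 + 116) mod 7 = 5 -> Saturday
Weekend days: Saturday, Sunday

Yes


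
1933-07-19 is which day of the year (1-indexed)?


Date: July 19, 1933
Days in months 1 through 6: 181
Plus 19 days in July

Day of year: 200


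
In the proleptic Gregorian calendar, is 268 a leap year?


Gregorian leap year rule: divisible by 4, but not by 100, unless also by 400.
268 is divisible by 4 but not 100 -> leap year

Yes


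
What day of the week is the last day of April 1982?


April 1982 has 30 days
Anchor: Jan 1, 1982. With p = 1982 - 1 = 1981: (p + p//4 - p//100 + p//400) mod 7 = (1981 + 495 - 19 + 4) mod 7 = 2461 mod 7 = 4 -> Friday (Mon=0 ... Sun=6)
Days before April (Jan-Mar): 90; April 1 index = (4 + 90) mod 7 = 3 -> Thursday
Last day offset: 30 - 1 = 29 days
Weekday index = (3 + 29) mod 7 = 4

Friday, April 30


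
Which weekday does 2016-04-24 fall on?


Date: April 24, 2016
Anchor: Jan 1, 2016. With p = 2016 - 1 = 2015: (p + p//4 - p//100 + p//400) mod 7 = (2015 + 503 - 20 + 5) mod 7 = 2503 mod 7 = 4 -> Friday (Mon=0 ... Sun=6)
Days before April (Jan-Mar): 91; offset = 91 + 24 - 1 = 114
Weekday index = (4 + 114) mod 7 = 6

Day of the week: Sunday


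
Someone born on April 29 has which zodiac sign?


Date: April 29
Conventional tropical zodiac dates: Taurus from April 20 onward; Gemini starts May 21
April 29 falls within the Taurus range

Taurus


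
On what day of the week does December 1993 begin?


Target: December 1, 1993
Anchor: Jan 1, 1993. With p = 1993 - 1 = 1992: (p + p//4 - p//100 + p//400) mod 7 = (1992 + 498 - 19 + 4) mod 7 = 2475 mod 7 = 4 -> Friday (Mon=0 ... Sun=6)
Days before December (Jan-Nov): 334 days
Weekday index = (4 + 334) mod 7 = 2

Wednesday


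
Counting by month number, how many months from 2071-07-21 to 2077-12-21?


From July 2071 to December 2077
6 years * 12 = 72 months, plus 5 months = 77

77 months


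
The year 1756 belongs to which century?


Century = (year - 1) // 100 + 1
= (1756 - 1) // 100 + 1
= 1755 // 100 + 1
= 17 + 1

18th century


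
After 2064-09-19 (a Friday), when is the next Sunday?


Current: Friday
Target: Sunday
Days ahead: 2

Next Sunday: 2064-09-21


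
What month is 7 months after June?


June is month 6
6 + 7 = 13; wrap: 13 - 12 = 1

January


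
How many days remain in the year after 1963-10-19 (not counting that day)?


Day of year: 292 of 365
Remaining = 365 - 292

73 days


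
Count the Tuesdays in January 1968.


January 1968 has 31 days
Anchor: Jan 1, 1968. With p = 1968 - 1 = 1967: (p + p//4 - p//100 + p//400) mod 7 = (1967 + 491 - 19 + 4) mod 7 = 2443 mod 7 = 0 -> Monday (Mon=0 ... Sun=6)
January 1 is the anchor itself -> Monday
First Tuesday is January 2
Tuesdays: 2, 9, 16, 23, 30

5 Tuesdays


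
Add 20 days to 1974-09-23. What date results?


Start: 1974-09-23, add 20 days
September 1974 has 30 days: 30 - 23 = 7 days to September 30 -> 13 left
October 1974: 13 <= 31 -> lands on October 13

Result: 1974-10-13


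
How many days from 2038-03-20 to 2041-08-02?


From 2038-03-20 to 2041-08-02
2038-03-20: days before March = 31 + 28 = 59 (2038 is not a leap year); day of year = 59 + 20 = 79
2041-08-02: days before August = 31 + 28 + 31 + 30 + 31 + 30 + 31 = 212 (2041 is not a leap year); day of year = 212 + 2 = 214
Rest of 2038: 365 - 79 = 286
Full years 2039 (365), 2040 (366): 731
Total = 286 + 731 + 214 = 1231

1231 days


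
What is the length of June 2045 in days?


June 2045

30 days


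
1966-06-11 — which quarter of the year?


Month: June (month 6)
Q1: Jan-Mar, Q2: Apr-Jun, Q3: Jul-Sep, Q4: Oct-Dec

Q2


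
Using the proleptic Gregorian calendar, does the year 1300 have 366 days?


Gregorian leap year rule: divisible by 4, but not by 100, unless also by 400.
1300 is divisible by 100 but not 400 -> not a leap year

No


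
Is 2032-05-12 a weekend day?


Anchor: Jan 1, 2032. With p = 2032 - 1 = 2031: (p + p//4 - p//100 + p//400) mod 7 = (2031 + 507 - 20 + 5) mod 7 = 2523 mod 7 = 3 -> Thursday (Mon=0 ... Sun=6)
Day of year: 133; offset = 132
Weekday index = (3 + 132) mod 7 = 2 -> Wednesday
Weekend days: Saturday, Sunday

No


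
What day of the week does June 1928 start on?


Target: June 1, 1928
Anchor: Jan 1, 1928. With p = 1928 - 1 = 1927: (p + p//4 - p//100 + p//400) mod 7 = (1927 + 481 - 19 + 4) mod 7 = 2393 mod 7 = 6 -> Sunday (Mon=0 ... Sun=6)
Days before June (Jan-May): 152 days
Weekday index = (6 + 152) mod 7 = 4

Friday


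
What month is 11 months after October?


October is month 10
10 + 11 = 21; wrap: 21 - 12 = 9

September


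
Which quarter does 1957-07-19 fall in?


Month: July (month 7)
Q1: Jan-Mar, Q2: Apr-Jun, Q3: Jul-Sep, Q4: Oct-Dec

Q3


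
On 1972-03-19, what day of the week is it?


Date: March 19, 1972
Anchor: Jan 1, 1972. With p = 1972 - 1 = 1971: (p + p//4 - p//100 + p//400) mod 7 = (1971 + 492 - 19 + 4) mod 7 = 2448 mod 7 = 5 -> Saturday (Mon=0 ... Sun=6)
Days before March (Jan-Feb): 60; offset = 60 + 19 - 1 = 78
Weekday index = (5 + 78) mod 7 = 6

Day of the week: Sunday


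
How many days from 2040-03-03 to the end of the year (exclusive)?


Day of year: 63 of 366
Remaining = 366 - 63

303 days


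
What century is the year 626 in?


Century = (year - 1) // 100 + 1
= (626 - 1) // 100 + 1
= 625 // 100 + 1
= 6 + 1

7th century


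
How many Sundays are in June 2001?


June 2001 has 30 days
Anchor: Jan 1, 2001. With p = 2001 - 1 = 2000: (p + p//4 - p//100 + p//400) mod 7 = (2000 + 500 - 20 + 5) mod 7 = 2485 mod 7 = 0 -> Monday (Mon=0 ... Sun=6)
Days before June (Jan-May): 151; June 1 index = (0 + 151) mod 7 = 4 -> Friday
First Sunday is June 3
Sundays: 3, 10, 17, 24

4 Sundays


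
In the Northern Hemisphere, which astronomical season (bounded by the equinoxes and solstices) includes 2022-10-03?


Date: October 3
Astronomical Autumn (approx.; exact equinox/solstice day varies by year): September 22 to December 20
October 3 falls within the Autumn window

Autumn


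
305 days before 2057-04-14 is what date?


Start: 2057-04-14, subtract 305 days
Back 14 days from April 14 reaches March 31, 2057 -> 291 left
March 2057 has 31 days -> back to February 28, 2057 -> 260 left
February 2057 has 28 days -> back to January 31, 2057 -> 232 left
January 2057 has 31 days -> back to December 31, 2056 -> 201 left
December 2056 has 31 days -> back to November 30, 2056 -> 170 left
November 2056 has 30 days -> back to October 31, 2056 -> 140 left
October 2056 has 31 days -> back to September 30, 2056 -> 109 left
September 2056 has 30 days -> back to August 31, 2056 -> 79 left
August 2056 has 31 days -> back to July 31, 2056 -> 48 left
July 2056 has 31 days -> back to June 30, 2056 -> 17 left
June 2056: 30 - 17 = 13 -> lands on June 13

Result: 2056-06-13


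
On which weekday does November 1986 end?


November 1986 has 30 days
Anchor: Jan 1, 1986. With p = 1986 - 1 = 1985: (p + p//4 - p//100 + p//400) mod 7 = (1985 + 496 - 19 + 4) mod 7 = 2466 mod 7 = 2 -> Wednesday (Mon=0 ... Sun=6)
Days before November (Jan-Oct): 304; November 1 index = (2 + 304) mod 7 = 5 -> Saturday
Last day offset: 30 - 1 = 29 days
Weekday index = (5 + 29) mod 7 = 6

Sunday, November 30


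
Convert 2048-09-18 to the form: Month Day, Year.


ISO 2048-09-18 parses as year=2048, month=09, day=18
Month 9 -> September

September 18, 2048


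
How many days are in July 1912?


July 1912

31 days


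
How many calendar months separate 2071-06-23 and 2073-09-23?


From June 2071 to September 2073
2 years * 12 = 24 months, plus 3 months = 27

27 months


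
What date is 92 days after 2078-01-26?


Start: 2078-01-26, add 92 days
January 2078 has 31 days: 31 - 26 = 5 days to January 31 -> 87 left
February 2078 has 28 days -> 59 left
March 2078 has 31 days -> 28 left
April 2078: 28 <= 30 -> lands on April 28

Result: 2078-04-28


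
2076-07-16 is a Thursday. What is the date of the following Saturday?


Current: Thursday
Target: Saturday
Days ahead: 2

Next Saturday: 2076-07-18


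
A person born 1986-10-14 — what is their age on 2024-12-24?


Birth: 1986-10-14
Reference: 2024-12-24
Year difference: 2024 - 1986 = 38

38 years old


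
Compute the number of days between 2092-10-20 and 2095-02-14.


From 2092-10-20 to 2095-02-14
2092-10-20: days before October = 31 + 29 + 31 + 30 + 31 + 30 + 31 + 31 + 30 = 274 (2092 is a leap year); day of year = 274 + 20 = 294
2095-02-14: days before February = 31; day of year = 31 + 14 = 45
Rest of 2092: 366 - 294 = 72
Full years 2093 (365), 2094 (365): 730
Total = 72 + 730 + 45 = 847

847 days


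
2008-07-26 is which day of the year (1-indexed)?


Date: July 26, 2008
Days in months 1 through 6: 182
Plus 26 days in July

Day of year: 208


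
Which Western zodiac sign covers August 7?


Date: August 7
Conventional tropical zodiac dates: Leo from July 23 onward; Virgo starts August 23
August 7 falls within the Leo range

Leo


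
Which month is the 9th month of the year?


Month 9 of 12

September


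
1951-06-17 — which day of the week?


Date: June 17, 1951
Anchor: Jan 1, 1951. With p = 1951 - 1 = 1950: (p + p//4 - p//100 + p//400) mod 7 = (1950 + 487 - 19 + 4) mod 7 = 2422 mod 7 = 0 -> Monday (Mon=0 ... Sun=6)
Days before June (Jan-May): 151; offset = 151 + 17 - 1 = 167
Weekday index = (0 + 167) mod 7 = 6

Day of the week: Sunday


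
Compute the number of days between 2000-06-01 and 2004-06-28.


From 2000-06-01 to 2004-06-28
2000-06-01: days before June = 31 + 29 + 31 + 30 + 31 = 152 (2000 is a leap year); day of year = 152 + 1 = 153
2004-06-28: days before June = 31 + 29 + 31 + 30 + 31 = 152 (2004 is a leap year); day of year = 152 + 28 = 180
Rest of 2000: 366 - 153 = 213
Full years 2001 (365), 2002 (365), 2003 (365): 1095
Total = 213 + 1095 + 180 = 1488

1488 days


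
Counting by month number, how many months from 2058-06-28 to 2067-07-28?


From June 2058 to July 2067
9 years * 12 = 108 months, plus 1 month = 109

109 months


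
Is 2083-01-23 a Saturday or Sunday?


Anchor: Jan 1, 2083. With p = 2083 - 1 = 2082: (p + p//4 - p//100 + p//400) mod 7 = (2082 + 520 - 20 + 5) mod 7 = 2587 mod 7 = 4 -> Friday (Mon=0 ... Sun=6)
Day of year: 23; offset = 22
Weekday index = (4 + 22) mod 7 = 5 -> Saturday
Weekend days: Saturday, Sunday

Yes


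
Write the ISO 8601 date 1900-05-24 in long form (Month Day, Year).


ISO 1900-05-24 parses as year=1900, month=05, day=24
Month 5 -> May

May 24, 1900


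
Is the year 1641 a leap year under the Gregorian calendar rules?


Gregorian leap year rule: divisible by 4, but not by 100, unless also by 400.
1641 is not divisible by 4 -> not a leap year

No


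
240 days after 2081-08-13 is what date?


Start: 2081-08-13, add 240 days
August 2081 has 31 days: 31 - 13 = 18 days to August 31 -> 222 left
September 2081 has 30 days -> 192 left
October 2081 has 31 days -> 161 left
November 2081 has 30 days -> 131 left
December 2081 has 31 days -> 100 left
January 2082 has 31 days -> 69 left
February 2082 has 28 days -> 41 left
March 2082 has 31 days -> 10 left
April 2082: 10 <= 30 -> lands on April 10

Result: 2082-04-10


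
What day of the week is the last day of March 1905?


March 1905 has 31 days
Anchor: Jan 1, 1905. With p = 1905 - 1 = 1904: (p + p//4 - p//100 + p//400) mod 7 = (1904 + 476 - 19 + 4) mod 7 = 2365 mod 7 = 6 -> Sunday (Mon=0 ... Sun=6)
Days before March (Jan-Feb): 59; March 1 index = (6 + 59) mod 7 = 2 -> Wednesday
Last day offset: 31 - 1 = 30 days
Weekday index = (2 + 30) mod 7 = 4

Friday, March 31


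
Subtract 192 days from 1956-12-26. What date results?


Start: 1956-12-26, subtract 192 days
Back 26 days from December 26 reaches November 30, 1956 -> 166 left
November 1956 has 30 days -> back to October 31, 1956 -> 136 left
October 1956 has 31 days -> back to September 30, 1956 -> 105 left
September 1956 has 30 days -> back to August 31, 1956 -> 75 left
August 1956 has 31 days -> back to July 31, 1956 -> 44 left
July 1956 has 31 days -> back to June 30, 1956 -> 13 left
June 1956: 30 - 13 = 17 -> lands on June 17

Result: 1956-06-17


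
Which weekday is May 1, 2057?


Target: May 1, 2057
Anchor: Jan 1, 2057. With p = 2057 - 1 = 2056: (p + p//4 - p//100 + p//400) mod 7 = (2056 + 514 - 20 + 5) mod 7 = 2555 mod 7 = 0 -> Monday (Mon=0 ... Sun=6)
Days before May (Jan-Apr): 120 days
Weekday index = (0 + 120) mod 7 = 1

Tuesday


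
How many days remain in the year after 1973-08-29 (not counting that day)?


Day of year: 241 of 365
Remaining = 365 - 241

124 days


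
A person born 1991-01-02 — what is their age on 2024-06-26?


Birth: 1991-01-02
Reference: 2024-06-26
Year difference: 2024 - 1991 = 33

33 years old


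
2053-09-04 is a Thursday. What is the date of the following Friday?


Current: Thursday
Target: Friday
Days ahead: 1

Next Friday: 2053-09-05


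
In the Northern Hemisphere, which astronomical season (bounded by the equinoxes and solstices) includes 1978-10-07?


Date: October 7
Astronomical Autumn (approx.; exact equinox/solstice day varies by year): September 22 to December 20
October 7 falls within the Autumn window

Autumn


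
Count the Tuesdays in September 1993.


September 1993 has 30 days
Anchor: Jan 1, 1993. With p = 1993 - 1 = 1992: (p + p//4 - p//100 + p//400) mod 7 = (1992 + 498 - 19 + 4) mod 7 = 2475 mod 7 = 4 -> Friday (Mon=0 ... Sun=6)
Days before September (Jan-Aug): 243; September 1 index = (4 + 243) mod 7 = 2 -> Wednesday
First Tuesday is September 7
Tuesdays: 7, 14, 21, 28

4 Tuesdays


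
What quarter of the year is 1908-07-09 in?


Month: July (month 7)
Q1: Jan-Mar, Q2: Apr-Jun, Q3: Jul-Sep, Q4: Oct-Dec

Q3


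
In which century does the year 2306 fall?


Century = (year - 1) // 100 + 1
= (2306 - 1) // 100 + 1
= 2305 // 100 + 1
= 23 + 1

24th century


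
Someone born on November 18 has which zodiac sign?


Date: November 18
Conventional tropical zodiac dates: Scorpio from October 23 onward; Sagittarius starts November 22
November 18 falls within the Scorpio range

Scorpio


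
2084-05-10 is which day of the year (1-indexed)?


Date: May 10, 2084
Days in months 1 through 4: 121
Plus 10 days in May

Day of year: 131


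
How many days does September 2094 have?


September 2094

30 days


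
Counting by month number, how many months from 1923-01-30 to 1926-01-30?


From January 1923 to January 1926
3 years * 12 = 36 months = 36

36 months


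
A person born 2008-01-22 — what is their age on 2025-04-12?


Birth: 2008-01-22
Reference: 2025-04-12
Year difference: 2025 - 2008 = 17

17 years old


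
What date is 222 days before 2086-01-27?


Start: 2086-01-27, subtract 222 days
Back 27 days from January 27 reaches December 31, 2085 -> 195 left
December 2085 has 31 days -> back to November 30, 2085 -> 164 left
November 2085 has 30 days -> back to October 31, 2085 -> 134 left
October 2085 has 31 days -> back to September 30, 2085 -> 103 left
September 2085 has 30 days -> back to August 31, 2085 -> 73 left
August 2085 has 31 days -> back to July 31, 2085 -> 42 left
July 2085 has 31 days -> back to June 30, 2085 -> 11 left
June 2085: 30 - 11 = 19 -> lands on June 19

Result: 2085-06-19


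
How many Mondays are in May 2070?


May 2070 has 31 days
Anchor: Jan 1, 2070. With p = 2070 - 1 = 2069: (p + p//4 - p//100 + p//400) mod 7 = (2069 + 517 - 20 + 5) mod 7 = 2571 mod 7 = 2 -> Wednesday (Mon=0 ... Sun=6)
Days before May (Jan-Apr): 120; May 1 index = (2 + 120) mod 7 = 3 -> Thursday
First Monday is May 5
Mondays: 5, 12, 19, 26

4 Mondays


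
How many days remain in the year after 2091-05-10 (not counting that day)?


Day of year: 130 of 365
Remaining = 365 - 130

235 days


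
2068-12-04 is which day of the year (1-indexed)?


Date: December 4, 2068
Days in months 1 through 11: 335
Plus 4 days in December

Day of year: 339


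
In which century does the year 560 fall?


Century = (year - 1) // 100 + 1
= (560 - 1) // 100 + 1
= 559 // 100 + 1
= 5 + 1

6th century


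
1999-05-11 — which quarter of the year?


Month: May (month 5)
Q1: Jan-Mar, Q2: Apr-Jun, Q3: Jul-Sep, Q4: Oct-Dec

Q2


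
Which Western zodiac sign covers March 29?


Date: March 29
Conventional tropical zodiac dates: Aries from March 21 onward; Taurus starts April 20
March 29 falls within the Aries range

Aries


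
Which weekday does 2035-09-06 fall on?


Date: September 6, 2035
Anchor: Jan 1, 2035. With p = 2035 - 1 = 2034: (p + p//4 - p//100 + p//400) mod 7 = (2034 + 508 - 20 + 5) mod 7 = 2527 mod 7 = 0 -> Monday (Mon=0 ... Sun=6)
Days before September (Jan-Aug): 243; offset = 243 + 6 - 1 = 248
Weekday index = (0 + 248) mod 7 = 3

Day of the week: Thursday


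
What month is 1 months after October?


October is month 10
10 + 1 = 11

November


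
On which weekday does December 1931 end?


December 1931 has 31 days
Anchor: Jan 1, 1931. With p = 1931 - 1 = 1930: (p + p//4 - p//100 + p//400) mod 7 = (1930 + 482 - 19 + 4) mod 7 = 2397 mod 7 = 3 -> Thursday (Mon=0 ... Sun=6)
Days before December (Jan-Nov): 334; December 1 index = (3 + 334) mod 7 = 1 -> Tuesday
Last day offset: 31 - 1 = 30 days
Weekday index = (1 + 30) mod 7 = 3

Thursday, December 31


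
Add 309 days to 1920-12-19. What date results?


Start: 1920-12-19, add 309 days
December 1920 has 31 days: 31 - 19 = 12 days to December 31 -> 297 left
January 1921 has 31 days -> 266 left
February 1921 has 28 days -> 238 left
March 1921 has 31 days -> 207 left
April 1921 has 30 days -> 177 left
May 1921 has 31 days -> 146 left
June 1921 has 30 days -> 116 left
July 1921 has 31 days -> 85 left
August 1921 has 31 days -> 54 left
September 1921 has 30 days -> 24 left
October 1921: 24 <= 31 -> lands on October 24

Result: 1921-10-24


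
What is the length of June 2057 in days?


June 2057

30 days


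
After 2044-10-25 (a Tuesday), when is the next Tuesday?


Current: Tuesday
Target: Tuesday
Days ahead: 7

Next Tuesday: 2044-11-01


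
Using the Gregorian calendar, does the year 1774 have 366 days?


Gregorian leap year rule: divisible by 4, but not by 100, unless also by 400.
1774 is not divisible by 4 -> not a leap year

No


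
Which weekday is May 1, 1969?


Target: May 1, 1969
Anchor: Jan 1, 1969. With p = 1969 - 1 = 1968: (p + p//4 - p//100 + p//400) mod 7 = (1968 + 492 - 19 + 4) mod 7 = 2445 mod 7 = 2 -> Wednesday (Mon=0 ... Sun=6)
Days before May (Jan-Apr): 120 days
Weekday index = (2 + 120) mod 7 = 3

Thursday


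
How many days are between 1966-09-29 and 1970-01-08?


From 1966-09-29 to 1970-01-08
1966-09-29: days before September = 31 + 28 + 31 + 30 + 31 + 30 + 31 + 31 = 243 (1966 is not a leap year); day of year = 243 + 29 = 272
1970-01-08: day of year = 8
Rest of 1966: 365 - 272 = 93
Full years 1967 (365), 1968 (366), 1969 (365): 1096
Total = 93 + 1096 + 8 = 1197

1197 days


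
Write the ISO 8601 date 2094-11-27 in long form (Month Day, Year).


ISO 2094-11-27 parses as year=2094, month=11, day=27
Month 11 -> November

November 27, 2094


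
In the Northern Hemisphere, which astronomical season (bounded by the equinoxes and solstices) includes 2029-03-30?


Date: March 30
Astronomical Spring (approx.; exact equinox/solstice day varies by year): March 20 to June 20
March 30 falls within the Spring window

Spring


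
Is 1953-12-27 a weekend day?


Anchor: Jan 1, 1953. With p = 1953 - 1 = 1952: (p + p//4 - p//100 + p//400) mod 7 = (1952 + 488 - 19 + 4) mod 7 = 2425 mod 7 = 3 -> Thursday (Mon=0 ... Sun=6)
Day of year: 361; offset = 360
Weekday index = (3 + 360) mod 7 = 6 -> Sunday
Weekend days: Saturday, Sunday

Yes


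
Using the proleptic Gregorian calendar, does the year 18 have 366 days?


Gregorian leap year rule: divisible by 4, but not by 100, unless also by 400.
18 is not divisible by 4 -> not a leap year

No


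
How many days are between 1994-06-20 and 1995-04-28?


From 1994-06-20 to 1995-04-28
1994-06-20: days before June = 31 + 28 + 31 + 30 + 31 = 151 (1994 is not a leap year); day of year = 151 + 20 = 171
1995-04-28: days before April = 31 + 28 + 31 = 90 (1995 is not a leap year); day of year = 90 + 28 = 118
Rest of 1994: 365 - 171 = 194
Total = 194 + 118 = 312

312 days


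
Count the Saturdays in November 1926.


November 1926 has 30 days
Anchor: Jan 1, 1926. With p = 1926 - 1 = 1925: (p + p//4 - p//100 + p//400) mod 7 = (1925 + 481 - 19 + 4) mod 7 = 2391 mod 7 = 4 -> Friday (Mon=0 ... Sun=6)
Days before November (Jan-Oct): 304; November 1 index = (4 + 304) mod 7 = 0 -> Monday
First Saturday is November 6
Saturdays: 6, 13, 20, 27

4 Saturdays


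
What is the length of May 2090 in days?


May 2090

31 days


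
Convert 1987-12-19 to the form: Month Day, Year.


ISO 1987-12-19 parses as year=1987, month=12, day=19
Month 12 -> December

December 19, 1987


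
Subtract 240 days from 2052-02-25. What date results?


Start: 2052-02-25, subtract 240 days
Back 25 days from February 25 reaches January 31, 2052 -> 215 left
January 2052 has 31 days -> back to December 31, 2051 -> 184 left
December 2051 has 31 days -> back to November 30, 2051 -> 153 left
November 2051 has 30 days -> back to October 31, 2051 -> 123 left
October 2051 has 31 days -> back to September 30, 2051 -> 92 left
September 2051 has 30 days -> back to August 31, 2051 -> 62 left
August 2051 has 31 days -> back to July 31, 2051 -> 31 left
July 2051 has 31 days -> back to June 30, 2051 -> 0 left
June 2051: 30 - 0 = 30 -> lands on June 30

Result: 2051-06-30


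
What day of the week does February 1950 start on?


Target: February 1, 1950
Anchor: Jan 1, 1950. With p = 1950 - 1 = 1949: (p + p//4 - p//100 + p//400) mod 7 = (1949 + 487 - 19 + 4) mod 7 = 2421 mod 7 = 6 -> Sunday (Mon=0 ... Sun=6)
Days before February (Jan): 31 days
Weekday index = (6 + 31) mod 7 = 2

Wednesday


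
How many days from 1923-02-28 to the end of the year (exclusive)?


Day of year: 59 of 365
Remaining = 365 - 59

306 days


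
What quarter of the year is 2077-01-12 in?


Month: January (month 1)
Q1: Jan-Mar, Q2: Apr-Jun, Q3: Jul-Sep, Q4: Oct-Dec

Q1


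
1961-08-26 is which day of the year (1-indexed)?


Date: August 26, 1961
Days in months 1 through 7: 212
Plus 26 days in August

Day of year: 238


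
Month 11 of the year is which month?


Month 11 of 12

November


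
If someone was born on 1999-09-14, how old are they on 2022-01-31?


Birth: 1999-09-14
Reference: 2022-01-31
Year difference: 2022 - 1999 = 23
Birthday not yet reached in 2022, subtract 1

22 years old


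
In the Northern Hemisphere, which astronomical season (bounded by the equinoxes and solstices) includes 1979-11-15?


Date: November 15
Astronomical Autumn (approx.; exact equinox/solstice day varies by year): September 22 to December 20
November 15 falls within the Autumn window

Autumn


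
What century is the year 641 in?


Century = (year - 1) // 100 + 1
= (641 - 1) // 100 + 1
= 640 // 100 + 1
= 6 + 1

7th century


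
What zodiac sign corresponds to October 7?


Date: October 7
Conventional tropical zodiac dates: Libra from September 23 onward; Scorpio starts October 23
October 7 falls within the Libra range

Libra


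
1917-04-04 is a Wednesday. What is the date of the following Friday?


Current: Wednesday
Target: Friday
Days ahead: 2

Next Friday: 1917-04-06


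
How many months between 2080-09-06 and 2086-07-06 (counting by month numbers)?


From September 2080 to July 2086
6 years * 12 = 72 months, minus 2 months = 70

70 months


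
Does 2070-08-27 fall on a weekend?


Anchor: Jan 1, 2070. With p = 2070 - 1 = 2069: (p + p//4 - p//100 + p//400) mod 7 = (2069 + 517 - 20 + 5) mod 7 = 2571 mod 7 = 2 -> Wednesday (Mon=0 ... Sun=6)
Day of year: 239; offset = 238
Weekday index = (2 + 238) mod 7 = 2 -> Wednesday
Weekend days: Saturday, Sunday

No


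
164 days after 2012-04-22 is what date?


Start: 2012-04-22, add 164 days
April 2012 has 30 days: 30 - 22 = 8 days to April 30 -> 156 left
May 2012 has 31 days -> 125 left
June 2012 has 30 days -> 95 left
July 2012 has 31 days -> 64 left
August 2012 has 31 days -> 33 left
September 2012 has 30 days -> 3 left
October 2012: 3 <= 31 -> lands on October 3

Result: 2012-10-03


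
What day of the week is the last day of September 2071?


September 2071 has 30 days
Anchor: Jan 1, 2071. With p = 2071 - 1 = 2070: (p + p//4 - p//100 + p//400) mod 7 = (2070 + 517 - 20 + 5) mod 7 = 2572 mod 7 = 3 -> Thursday (Mon=0 ... Sun=6)
Days before September (Jan-Aug): 243; September 1 index = (3 + 243) mod 7 = 1 -> Tuesday
Last day offset: 30 - 1 = 29 days
Weekday index = (1 + 29) mod 7 = 2

Wednesday, September 30


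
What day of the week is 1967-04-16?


Date: April 16, 1967
Anchor: Jan 1, 1967. With p = 1967 - 1 = 1966: (p + p//4 - p//100 + p//400) mod 7 = (1966 + 491 - 19 + 4) mod 7 = 2442 mod 7 = 6 -> Sunday (Mon=0 ... Sun=6)
Days before April (Jan-Mar): 90; offset = 90 + 16 - 1 = 105
Weekday index = (6 + 105) mod 7 = 6

Day of the week: Sunday


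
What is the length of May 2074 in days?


May 2074

31 days


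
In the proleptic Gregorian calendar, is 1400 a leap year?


Gregorian leap year rule: divisible by 4, but not by 100, unless also by 400.
1400 is divisible by 100 but not 400 -> not a leap year

No


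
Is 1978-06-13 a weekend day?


Anchor: Jan 1, 1978. With p = 1978 - 1 = 1977: (p + p//4 - p//100 + p//400) mod 7 = (1977 + 494 - 19 + 4) mod 7 = 2456 mod 7 = 6 -> Sunday (Mon=0 ... Sun=6)
Day of year: 164; offset = 163
Weekday index = (6 + 163) mod 7 = 1 -> Tuesday
Weekend days: Saturday, Sunday

No


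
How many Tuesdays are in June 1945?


June 1945 has 30 days
Anchor: Jan 1, 1945. With p = 1945 - 1 = 1944: (p + p//4 - p//100 + p//400) mod 7 = (1944 + 486 - 19 + 4) mod 7 = 2415 mod 7 = 0 -> Monday (Mon=0 ... Sun=6)
Days before June (Jan-May): 151; June 1 index = (0 + 151) mod 7 = 4 -> Friday
First Tuesday is June 5
Tuesdays: 5, 12, 19, 26

4 Tuesdays


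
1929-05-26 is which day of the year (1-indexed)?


Date: May 26, 1929
Days in months 1 through 4: 120
Plus 26 days in May

Day of year: 146


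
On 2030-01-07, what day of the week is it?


Date: January 7, 2030
Anchor: Jan 1, 2030. With p = 2030 - 1 = 2029: (p + p//4 - p//100 + p//400) mod 7 = (2029 + 507 - 20 + 5) mod 7 = 2521 mod 7 = 1 -> Tuesday (Mon=0 ... Sun=6)
Days into year = 7 - 1 = 6
Weekday index = (1 + 6) mod 7 = 0

Day of the week: Monday


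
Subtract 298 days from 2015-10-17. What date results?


Start: 2015-10-17, subtract 298 days
Back 17 days from October 17 reaches September 30, 2015 -> 281 left
September 2015 has 30 days -> back to August 31, 2015 -> 251 left
August 2015 has 31 days -> back to July 31, 2015 -> 220 left
July 2015 has 31 days -> back to June 30, 2015 -> 189 left
June 2015 has 30 days -> back to May 31, 2015 -> 159 left
May 2015 has 31 days -> back to April 30, 2015 -> 128 left
April 2015 has 30 days -> back to March 31, 2015 -> 98 left
March 2015 has 31 days -> back to February 28, 2015 -> 67 left
February 2015 has 28 days -> back to January 31, 2015 -> 39 left
January 2015 has 31 days -> back to December 31, 2014 -> 8 left
December 2014: 31 - 8 = 23 -> lands on December 23

Result: 2014-12-23
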